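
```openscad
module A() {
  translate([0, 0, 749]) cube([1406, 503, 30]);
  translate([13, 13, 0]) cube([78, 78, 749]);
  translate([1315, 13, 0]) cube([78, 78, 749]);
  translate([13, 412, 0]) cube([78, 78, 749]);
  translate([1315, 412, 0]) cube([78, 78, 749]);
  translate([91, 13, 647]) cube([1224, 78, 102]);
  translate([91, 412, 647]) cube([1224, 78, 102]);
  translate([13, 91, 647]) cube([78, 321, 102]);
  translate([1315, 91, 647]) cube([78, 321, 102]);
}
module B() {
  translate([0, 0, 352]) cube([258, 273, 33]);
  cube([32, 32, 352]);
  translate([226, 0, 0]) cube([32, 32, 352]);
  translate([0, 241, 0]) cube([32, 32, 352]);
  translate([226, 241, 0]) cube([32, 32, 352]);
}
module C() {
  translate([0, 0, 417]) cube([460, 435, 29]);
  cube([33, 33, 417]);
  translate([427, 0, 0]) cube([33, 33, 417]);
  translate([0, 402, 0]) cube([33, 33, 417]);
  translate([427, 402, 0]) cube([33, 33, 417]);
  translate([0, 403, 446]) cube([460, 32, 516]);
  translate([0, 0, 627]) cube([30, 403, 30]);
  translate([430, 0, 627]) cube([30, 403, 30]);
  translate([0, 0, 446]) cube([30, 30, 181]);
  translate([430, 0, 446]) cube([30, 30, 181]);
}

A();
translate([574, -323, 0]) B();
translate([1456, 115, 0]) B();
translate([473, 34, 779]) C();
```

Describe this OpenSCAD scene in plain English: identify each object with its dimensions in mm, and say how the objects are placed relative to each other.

A is a table: top 1406 mm (x) × 503 mm (y), 30 mm thick, upper face at z = 779 mm, on four 78×78 mm square legs, each inset 13 mm from the nearest pair of top edges, running from z = 0 to the bottom of the top. Four apron rails, 78 mm thick and 102 mm tall, run between adjacent legs with their top edges flush with the underside of the top and their outer faces flush with the legs' outer faces.

B is a four-legged stool. The seat is a 258×273×33 mm slab whose top surface is at z = 385 mm; four square legs, each 32×32 mm in cross-section, run from the floor (z = 0) to the underside of the seat, each flush with a corner of the seat.

C is a chair. The seat is a 460×435×29 mm slab with its top at z = 446 mm, on four 33×33 mm corner legs (flush with the seat edges, standing on z = 0). A flat backrest 32 mm thick, 516 mm tall, spans the full seat width and rises from the seat top along its +y edge, rear face flush with the rear of the seat. Two armrests of 30×30 mm section run along each side from the seat's front edge to the front of the backrest, top faces 211 mm above the seat top and outer faces flush with the seat's x-edges; a 30×30 mm post under the front of each armrest stands on the seat at the front corner.

Two stools sit around the table at the −y, +x sides. The chair is on top of the table, centred.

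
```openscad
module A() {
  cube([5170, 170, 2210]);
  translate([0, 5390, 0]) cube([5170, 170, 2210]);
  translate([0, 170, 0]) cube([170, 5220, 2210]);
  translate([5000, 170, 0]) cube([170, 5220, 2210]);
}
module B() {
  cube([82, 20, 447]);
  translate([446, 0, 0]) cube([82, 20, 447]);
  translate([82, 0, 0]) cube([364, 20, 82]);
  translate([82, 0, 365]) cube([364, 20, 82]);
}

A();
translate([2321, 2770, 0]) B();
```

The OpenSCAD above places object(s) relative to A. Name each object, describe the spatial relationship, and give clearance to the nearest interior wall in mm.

Clearances: x = 2151, y = 2600; minimum 2151 mm.

A is a house frame. B is a picture frame. The picture frame sits inside the house frame, centred. The clearance to the nearest interior wall is 2151 mm.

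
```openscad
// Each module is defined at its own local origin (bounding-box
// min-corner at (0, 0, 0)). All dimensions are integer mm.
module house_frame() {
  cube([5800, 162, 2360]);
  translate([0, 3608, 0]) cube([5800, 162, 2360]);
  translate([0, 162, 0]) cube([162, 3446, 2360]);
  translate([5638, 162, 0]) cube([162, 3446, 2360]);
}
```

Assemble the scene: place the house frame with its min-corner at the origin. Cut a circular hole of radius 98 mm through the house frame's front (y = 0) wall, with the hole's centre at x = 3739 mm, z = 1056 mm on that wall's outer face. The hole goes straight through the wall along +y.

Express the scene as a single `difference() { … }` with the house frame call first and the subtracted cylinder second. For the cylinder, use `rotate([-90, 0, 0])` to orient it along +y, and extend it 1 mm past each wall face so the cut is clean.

difference() {
  house_frame();
  translate([3739, -1, 1056]) rotate([-90, 0, 0]) cylinder(h = 164, r = 98);
}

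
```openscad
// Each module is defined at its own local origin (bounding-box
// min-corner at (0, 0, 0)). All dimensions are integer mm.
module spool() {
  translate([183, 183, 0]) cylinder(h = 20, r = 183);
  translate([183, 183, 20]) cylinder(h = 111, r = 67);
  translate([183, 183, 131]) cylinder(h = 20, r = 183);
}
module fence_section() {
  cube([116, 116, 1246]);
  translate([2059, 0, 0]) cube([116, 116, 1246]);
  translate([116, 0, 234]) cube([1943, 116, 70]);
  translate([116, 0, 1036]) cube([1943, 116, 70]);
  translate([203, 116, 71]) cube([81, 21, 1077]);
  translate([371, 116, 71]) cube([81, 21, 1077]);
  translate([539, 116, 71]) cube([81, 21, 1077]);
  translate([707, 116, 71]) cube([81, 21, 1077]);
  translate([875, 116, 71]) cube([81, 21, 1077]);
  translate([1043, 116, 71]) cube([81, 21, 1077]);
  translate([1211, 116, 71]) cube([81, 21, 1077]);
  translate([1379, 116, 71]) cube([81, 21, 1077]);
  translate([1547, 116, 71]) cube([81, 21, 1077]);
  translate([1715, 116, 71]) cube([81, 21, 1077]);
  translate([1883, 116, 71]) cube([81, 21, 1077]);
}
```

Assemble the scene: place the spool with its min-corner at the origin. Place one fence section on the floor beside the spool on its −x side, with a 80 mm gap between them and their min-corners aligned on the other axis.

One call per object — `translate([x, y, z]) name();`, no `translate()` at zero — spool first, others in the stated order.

spool();
translate([-2255, 0, 0]) fence_section();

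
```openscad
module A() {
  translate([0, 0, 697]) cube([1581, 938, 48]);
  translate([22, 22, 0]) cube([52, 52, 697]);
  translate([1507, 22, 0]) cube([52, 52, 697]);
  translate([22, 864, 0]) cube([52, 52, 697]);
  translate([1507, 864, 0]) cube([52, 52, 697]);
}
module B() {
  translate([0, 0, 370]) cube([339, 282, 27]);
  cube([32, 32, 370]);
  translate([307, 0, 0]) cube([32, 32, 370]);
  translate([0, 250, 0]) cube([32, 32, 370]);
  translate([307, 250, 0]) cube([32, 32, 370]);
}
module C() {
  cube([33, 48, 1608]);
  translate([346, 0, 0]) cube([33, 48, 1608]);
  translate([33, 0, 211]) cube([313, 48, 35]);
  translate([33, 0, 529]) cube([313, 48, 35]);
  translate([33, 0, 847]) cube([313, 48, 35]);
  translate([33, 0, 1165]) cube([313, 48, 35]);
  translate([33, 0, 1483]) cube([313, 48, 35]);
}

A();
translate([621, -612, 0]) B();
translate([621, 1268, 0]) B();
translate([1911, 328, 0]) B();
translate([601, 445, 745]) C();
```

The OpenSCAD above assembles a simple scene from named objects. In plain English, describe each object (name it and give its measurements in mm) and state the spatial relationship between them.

A is a table: top 1581 mm (x) × 938 mm (y), 48 mm thick, upper face at z = 745 mm, on four 52×52 mm square legs, each inset 22 mm from the nearest pair of top edges, running from z = 0 to the bottom of the top.

B is a four-legged stool. The seat is a 339×282×27 mm slab whose top surface is at z = 397 mm; four square legs, each 32×32 mm in cross-section, run from the floor (z = 0) to the underside of the seat, each flush with a corner of the seat.

C is a straight ladder. Two 33×48 mm vertical rails, 1608 mm tall, stand 379 mm apart (outside-to-outside) with their front faces coplanar on the −y side. 5 rungs, each 48 mm deep and 35 mm tall, span between the inner faces of the rails, front faces flush with the rails. The lowest rung's underside is at z = 211 mm and rungs are spaced 318 mm apart (underside to underside).

Three stools sit around the table at the −y, +y, +x sides. The ladder is on top of the table, centred.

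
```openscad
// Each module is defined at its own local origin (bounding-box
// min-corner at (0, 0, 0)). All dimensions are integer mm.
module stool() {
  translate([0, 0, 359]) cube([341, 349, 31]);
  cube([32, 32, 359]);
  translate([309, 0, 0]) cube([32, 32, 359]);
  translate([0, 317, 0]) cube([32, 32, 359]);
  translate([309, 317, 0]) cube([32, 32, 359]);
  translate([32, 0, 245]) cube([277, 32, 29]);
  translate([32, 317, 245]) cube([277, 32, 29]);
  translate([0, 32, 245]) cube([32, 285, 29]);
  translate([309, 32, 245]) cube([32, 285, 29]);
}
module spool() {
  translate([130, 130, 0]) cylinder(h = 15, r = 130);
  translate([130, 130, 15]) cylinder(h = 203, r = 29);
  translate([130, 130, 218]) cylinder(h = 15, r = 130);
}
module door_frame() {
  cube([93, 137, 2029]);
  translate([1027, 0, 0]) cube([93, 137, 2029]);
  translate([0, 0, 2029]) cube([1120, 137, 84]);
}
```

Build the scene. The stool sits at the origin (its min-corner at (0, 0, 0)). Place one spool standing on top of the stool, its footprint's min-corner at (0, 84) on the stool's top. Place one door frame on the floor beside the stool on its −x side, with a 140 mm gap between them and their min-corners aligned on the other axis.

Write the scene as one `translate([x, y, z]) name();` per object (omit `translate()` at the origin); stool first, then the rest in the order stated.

stool();
translate([0, 84, 390]) spool();
translate([-1260, 0, 0]) door_frame();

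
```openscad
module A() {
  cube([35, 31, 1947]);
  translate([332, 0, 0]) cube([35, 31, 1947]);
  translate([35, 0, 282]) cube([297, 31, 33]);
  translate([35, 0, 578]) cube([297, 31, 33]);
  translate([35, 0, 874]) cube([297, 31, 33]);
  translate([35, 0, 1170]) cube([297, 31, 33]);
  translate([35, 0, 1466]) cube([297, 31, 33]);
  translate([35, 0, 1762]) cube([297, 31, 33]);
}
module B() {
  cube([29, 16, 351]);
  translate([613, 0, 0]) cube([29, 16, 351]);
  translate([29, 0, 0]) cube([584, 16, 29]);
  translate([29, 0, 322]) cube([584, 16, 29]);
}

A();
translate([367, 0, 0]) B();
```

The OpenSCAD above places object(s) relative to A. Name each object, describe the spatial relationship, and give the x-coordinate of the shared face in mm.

A is a ladder. B is a picture frame. The picture frame is against the ladder's +x side, with their −y faces flush. The x-coordinate of the shared face is 367 mm.

The ladder's +x face and the picture frame's −x face are both at x = 367 mm.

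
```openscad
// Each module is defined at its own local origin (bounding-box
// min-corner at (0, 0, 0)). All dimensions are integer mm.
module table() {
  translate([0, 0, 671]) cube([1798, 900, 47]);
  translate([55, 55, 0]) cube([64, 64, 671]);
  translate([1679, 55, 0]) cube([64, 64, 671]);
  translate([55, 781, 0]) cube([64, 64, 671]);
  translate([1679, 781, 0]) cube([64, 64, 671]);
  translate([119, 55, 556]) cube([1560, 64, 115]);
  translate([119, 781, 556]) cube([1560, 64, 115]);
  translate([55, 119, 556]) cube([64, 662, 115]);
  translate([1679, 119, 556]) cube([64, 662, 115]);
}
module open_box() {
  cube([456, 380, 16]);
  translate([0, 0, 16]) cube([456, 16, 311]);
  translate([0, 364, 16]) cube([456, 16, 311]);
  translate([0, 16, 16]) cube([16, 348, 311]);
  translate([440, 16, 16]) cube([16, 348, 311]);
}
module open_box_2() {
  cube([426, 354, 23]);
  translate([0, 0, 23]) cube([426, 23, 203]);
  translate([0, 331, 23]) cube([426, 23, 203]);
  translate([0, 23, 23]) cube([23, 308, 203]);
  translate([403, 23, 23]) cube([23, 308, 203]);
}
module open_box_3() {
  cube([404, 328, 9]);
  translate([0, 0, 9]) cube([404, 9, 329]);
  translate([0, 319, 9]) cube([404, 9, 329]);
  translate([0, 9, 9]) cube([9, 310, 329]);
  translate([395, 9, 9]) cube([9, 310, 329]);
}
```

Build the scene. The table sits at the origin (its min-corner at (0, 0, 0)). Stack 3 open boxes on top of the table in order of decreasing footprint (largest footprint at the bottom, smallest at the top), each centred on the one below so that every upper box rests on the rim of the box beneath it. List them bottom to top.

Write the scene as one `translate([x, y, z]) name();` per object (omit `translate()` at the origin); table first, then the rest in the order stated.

table();
translate([671, 260, 718]) open_box();
translate([686, 273, 1045]) open_box_2();
translate([697, 286, 1271]) open_box_3();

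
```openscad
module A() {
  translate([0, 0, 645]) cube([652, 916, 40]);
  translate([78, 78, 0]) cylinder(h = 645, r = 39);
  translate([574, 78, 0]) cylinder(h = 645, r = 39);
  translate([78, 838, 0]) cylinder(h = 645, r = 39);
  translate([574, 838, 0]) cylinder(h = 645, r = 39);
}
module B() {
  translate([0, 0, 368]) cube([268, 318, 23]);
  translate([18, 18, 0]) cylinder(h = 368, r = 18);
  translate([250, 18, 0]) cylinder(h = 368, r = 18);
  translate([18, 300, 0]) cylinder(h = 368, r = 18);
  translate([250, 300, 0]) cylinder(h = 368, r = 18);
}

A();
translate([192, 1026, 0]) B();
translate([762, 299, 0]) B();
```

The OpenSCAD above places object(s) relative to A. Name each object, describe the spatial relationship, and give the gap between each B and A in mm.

Each stool's nearest face is 110 mm from the table's bounding box.

A is a table. B is a stool. Two stools sit around the table at the +y, +x sides. The gap between each stool and the table is 110 mm.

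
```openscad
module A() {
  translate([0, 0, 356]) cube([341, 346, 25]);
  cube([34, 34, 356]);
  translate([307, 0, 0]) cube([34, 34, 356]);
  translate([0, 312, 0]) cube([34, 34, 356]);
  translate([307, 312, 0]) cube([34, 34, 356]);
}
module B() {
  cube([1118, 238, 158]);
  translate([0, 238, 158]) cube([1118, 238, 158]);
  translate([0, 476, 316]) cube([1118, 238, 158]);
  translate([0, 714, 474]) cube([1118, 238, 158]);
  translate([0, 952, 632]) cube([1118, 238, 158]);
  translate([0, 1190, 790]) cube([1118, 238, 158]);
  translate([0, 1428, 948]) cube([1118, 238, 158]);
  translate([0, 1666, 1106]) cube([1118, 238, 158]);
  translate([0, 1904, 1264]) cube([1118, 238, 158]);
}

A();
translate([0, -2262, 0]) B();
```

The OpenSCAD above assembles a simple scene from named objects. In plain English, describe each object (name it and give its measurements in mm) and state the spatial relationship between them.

A is a four-legged stool. The seat is 341×346 mm, 25 mm thick, top at z = 381 mm. It stands on four square legs, each 34×34 mm in cross-section, from z = 0 to the seat underside, each flush with a corner of the seat.

B is a straight staircase of 9 solid steps. Each step is 1118 mm wide (x), 238 mm deep (y, the going) and 158 mm tall (the rise). The first step rests on the floor; each subsequent step sits one going further in +y and one rise higher in +z, directly behind and above the previous step with no overlap.

The staircase is on the floor beside the stool on its −y side.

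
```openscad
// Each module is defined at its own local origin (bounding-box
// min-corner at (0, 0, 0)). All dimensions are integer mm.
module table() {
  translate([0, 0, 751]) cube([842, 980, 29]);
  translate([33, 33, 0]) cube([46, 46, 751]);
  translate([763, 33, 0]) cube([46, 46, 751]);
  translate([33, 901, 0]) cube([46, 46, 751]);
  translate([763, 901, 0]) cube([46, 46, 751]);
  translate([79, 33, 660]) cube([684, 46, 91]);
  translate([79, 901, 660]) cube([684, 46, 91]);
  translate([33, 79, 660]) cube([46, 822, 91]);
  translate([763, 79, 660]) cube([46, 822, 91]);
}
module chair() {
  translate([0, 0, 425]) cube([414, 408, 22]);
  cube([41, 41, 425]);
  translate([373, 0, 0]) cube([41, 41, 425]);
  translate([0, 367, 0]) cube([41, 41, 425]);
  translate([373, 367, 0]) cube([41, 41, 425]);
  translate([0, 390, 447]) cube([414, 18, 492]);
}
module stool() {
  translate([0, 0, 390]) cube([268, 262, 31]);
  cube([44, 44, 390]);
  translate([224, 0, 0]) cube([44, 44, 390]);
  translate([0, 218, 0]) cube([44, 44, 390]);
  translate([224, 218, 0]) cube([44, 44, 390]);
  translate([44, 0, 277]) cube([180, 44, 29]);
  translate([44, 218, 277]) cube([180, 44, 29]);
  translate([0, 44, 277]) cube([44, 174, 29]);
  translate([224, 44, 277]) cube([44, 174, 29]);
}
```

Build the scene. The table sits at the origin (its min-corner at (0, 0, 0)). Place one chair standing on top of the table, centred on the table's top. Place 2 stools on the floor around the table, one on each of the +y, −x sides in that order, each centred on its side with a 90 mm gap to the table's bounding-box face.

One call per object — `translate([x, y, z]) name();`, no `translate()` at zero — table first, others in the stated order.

table();
translate([214, 286, 780]) chair();
translate([287, 1070, 0]) stool();
translate([-358, 359, 0]) stool();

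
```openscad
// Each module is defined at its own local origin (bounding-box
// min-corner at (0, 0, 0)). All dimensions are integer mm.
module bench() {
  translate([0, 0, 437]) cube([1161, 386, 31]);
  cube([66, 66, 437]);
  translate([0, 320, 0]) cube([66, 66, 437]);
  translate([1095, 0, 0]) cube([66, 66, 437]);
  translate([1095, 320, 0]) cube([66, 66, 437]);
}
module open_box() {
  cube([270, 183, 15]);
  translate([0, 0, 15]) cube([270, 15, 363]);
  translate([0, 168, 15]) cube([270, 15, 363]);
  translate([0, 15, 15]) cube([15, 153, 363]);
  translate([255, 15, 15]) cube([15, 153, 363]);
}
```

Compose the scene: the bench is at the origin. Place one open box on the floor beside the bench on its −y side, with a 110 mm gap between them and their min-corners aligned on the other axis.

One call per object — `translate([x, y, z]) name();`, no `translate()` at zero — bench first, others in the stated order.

bench();
translate([0, -293, 0]) open_box();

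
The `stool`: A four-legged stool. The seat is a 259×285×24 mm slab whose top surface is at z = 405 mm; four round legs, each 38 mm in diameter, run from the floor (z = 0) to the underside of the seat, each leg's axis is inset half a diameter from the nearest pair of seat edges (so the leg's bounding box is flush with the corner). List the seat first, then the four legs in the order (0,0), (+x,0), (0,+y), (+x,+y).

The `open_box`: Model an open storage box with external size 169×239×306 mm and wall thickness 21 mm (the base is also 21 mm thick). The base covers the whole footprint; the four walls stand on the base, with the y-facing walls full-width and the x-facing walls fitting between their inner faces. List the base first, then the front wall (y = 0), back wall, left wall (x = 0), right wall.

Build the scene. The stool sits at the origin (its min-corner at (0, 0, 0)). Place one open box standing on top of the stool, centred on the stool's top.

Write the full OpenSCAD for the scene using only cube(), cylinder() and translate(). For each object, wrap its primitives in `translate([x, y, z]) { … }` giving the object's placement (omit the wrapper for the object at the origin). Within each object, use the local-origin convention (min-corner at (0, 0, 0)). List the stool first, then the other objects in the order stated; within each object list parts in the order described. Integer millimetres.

translate([0, 0, 381]) cube([259, 285, 24]);
translate([19, 19, 0]) cylinder(h = 381, r = 19);
translate([240, 19, 0]) cylinder(h = 381, r = 19);
translate([19, 266, 0]) cylinder(h = 381, r = 19);
translate([240, 266, 0]) cylinder(h = 381, r = 19);
translate([45, 23, 405]) {
  cube([169, 239, 21]);
  translate([0, 0, 21]) cube([169, 21, 285]);
  translate([0, 218, 21]) cube([169, 21, 285]);
  translate([0, 21, 21]) cube([21, 197, 285]);
  translate([148, 21, 21]) cube([21, 197, 285]);
}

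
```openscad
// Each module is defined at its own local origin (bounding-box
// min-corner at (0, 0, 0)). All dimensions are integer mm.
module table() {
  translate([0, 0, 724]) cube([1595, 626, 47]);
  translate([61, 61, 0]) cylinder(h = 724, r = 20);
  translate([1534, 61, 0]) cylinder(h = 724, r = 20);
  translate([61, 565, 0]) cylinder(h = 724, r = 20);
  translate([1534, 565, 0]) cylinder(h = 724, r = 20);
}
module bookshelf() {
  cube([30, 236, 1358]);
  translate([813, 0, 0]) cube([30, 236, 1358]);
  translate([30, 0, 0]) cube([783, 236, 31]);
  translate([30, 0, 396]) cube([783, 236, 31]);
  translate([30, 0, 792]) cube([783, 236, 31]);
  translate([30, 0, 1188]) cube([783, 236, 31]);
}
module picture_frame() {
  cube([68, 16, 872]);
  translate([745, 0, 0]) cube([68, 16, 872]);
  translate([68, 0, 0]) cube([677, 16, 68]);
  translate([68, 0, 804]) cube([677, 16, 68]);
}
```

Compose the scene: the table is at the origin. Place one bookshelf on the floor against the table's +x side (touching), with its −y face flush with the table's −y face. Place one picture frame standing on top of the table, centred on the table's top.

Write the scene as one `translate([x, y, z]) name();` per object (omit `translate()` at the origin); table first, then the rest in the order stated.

table();
translate([1595, 0, 0]) bookshelf();
translate([391, 305, 771]) picture_frame();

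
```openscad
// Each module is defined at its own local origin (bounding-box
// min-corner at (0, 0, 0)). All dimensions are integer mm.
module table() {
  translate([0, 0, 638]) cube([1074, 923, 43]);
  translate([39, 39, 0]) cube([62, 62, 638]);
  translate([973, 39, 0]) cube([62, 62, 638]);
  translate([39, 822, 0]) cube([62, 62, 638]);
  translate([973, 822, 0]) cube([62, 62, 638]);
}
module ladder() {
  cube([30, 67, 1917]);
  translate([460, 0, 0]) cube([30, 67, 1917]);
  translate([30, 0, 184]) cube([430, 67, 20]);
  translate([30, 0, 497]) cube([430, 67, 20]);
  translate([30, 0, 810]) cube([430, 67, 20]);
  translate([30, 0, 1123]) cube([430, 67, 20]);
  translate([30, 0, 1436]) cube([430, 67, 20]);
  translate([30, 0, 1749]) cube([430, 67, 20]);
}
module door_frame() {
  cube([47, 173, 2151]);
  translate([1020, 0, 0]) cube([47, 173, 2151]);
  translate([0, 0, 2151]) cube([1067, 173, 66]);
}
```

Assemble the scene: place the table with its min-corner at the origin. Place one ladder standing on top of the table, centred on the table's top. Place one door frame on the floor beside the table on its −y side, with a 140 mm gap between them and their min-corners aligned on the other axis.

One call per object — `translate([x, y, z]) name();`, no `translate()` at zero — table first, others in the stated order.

table();
translate([292, 428, 681]) ladder();
translate([0, -313, 0]) door_frame();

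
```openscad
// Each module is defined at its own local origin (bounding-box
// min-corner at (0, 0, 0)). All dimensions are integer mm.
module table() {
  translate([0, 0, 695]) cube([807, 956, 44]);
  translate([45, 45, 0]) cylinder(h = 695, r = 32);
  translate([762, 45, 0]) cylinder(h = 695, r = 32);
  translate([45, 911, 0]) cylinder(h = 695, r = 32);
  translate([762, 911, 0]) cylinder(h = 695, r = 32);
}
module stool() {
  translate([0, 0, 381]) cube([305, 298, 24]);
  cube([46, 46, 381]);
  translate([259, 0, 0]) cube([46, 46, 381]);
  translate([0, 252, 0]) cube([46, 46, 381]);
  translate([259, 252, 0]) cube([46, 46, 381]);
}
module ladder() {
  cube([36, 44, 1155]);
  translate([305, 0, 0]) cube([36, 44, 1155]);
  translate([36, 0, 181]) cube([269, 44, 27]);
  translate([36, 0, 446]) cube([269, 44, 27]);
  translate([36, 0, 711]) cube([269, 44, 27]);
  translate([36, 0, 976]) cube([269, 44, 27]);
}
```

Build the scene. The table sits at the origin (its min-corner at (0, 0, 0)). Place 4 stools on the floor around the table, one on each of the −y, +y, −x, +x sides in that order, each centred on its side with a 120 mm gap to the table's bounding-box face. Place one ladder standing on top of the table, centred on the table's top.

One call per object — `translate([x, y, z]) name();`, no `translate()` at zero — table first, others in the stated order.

table();
translate([251, -418, 0]) stool();
translate([251, 1076, 0]) stool();
translate([-425, 329, 0]) stool();
translate([927, 329, 0]) stool();
translate([233, 456, 739]) ladder();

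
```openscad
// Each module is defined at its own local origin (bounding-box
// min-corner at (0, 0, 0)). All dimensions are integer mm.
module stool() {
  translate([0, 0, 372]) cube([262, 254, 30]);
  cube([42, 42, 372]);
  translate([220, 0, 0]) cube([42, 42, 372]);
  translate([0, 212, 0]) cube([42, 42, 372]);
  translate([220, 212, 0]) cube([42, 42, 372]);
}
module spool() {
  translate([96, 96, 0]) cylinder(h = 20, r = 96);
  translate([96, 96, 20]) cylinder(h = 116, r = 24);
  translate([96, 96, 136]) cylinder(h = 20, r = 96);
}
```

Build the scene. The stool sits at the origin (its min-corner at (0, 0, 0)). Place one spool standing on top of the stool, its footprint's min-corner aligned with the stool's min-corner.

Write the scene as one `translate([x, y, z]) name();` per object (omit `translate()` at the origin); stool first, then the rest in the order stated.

stool();
translate([0, 0, 402]) spool();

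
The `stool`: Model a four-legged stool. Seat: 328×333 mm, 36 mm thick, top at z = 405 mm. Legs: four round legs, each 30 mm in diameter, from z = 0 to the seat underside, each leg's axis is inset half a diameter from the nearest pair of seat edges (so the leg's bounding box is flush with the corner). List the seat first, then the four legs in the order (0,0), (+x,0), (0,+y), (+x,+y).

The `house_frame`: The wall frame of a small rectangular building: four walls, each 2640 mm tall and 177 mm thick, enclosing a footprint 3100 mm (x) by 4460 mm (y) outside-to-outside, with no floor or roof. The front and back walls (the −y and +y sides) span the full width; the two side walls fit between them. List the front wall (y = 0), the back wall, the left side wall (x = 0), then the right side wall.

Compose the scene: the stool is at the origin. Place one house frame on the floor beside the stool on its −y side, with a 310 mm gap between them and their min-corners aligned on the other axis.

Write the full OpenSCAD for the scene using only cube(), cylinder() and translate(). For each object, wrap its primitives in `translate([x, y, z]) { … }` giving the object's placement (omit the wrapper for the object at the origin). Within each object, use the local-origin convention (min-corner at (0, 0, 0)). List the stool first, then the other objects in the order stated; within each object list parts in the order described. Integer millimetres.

translate([0, 0, 369]) cube([328, 333, 36]);
translate([15, 15, 0]) cylinder(h = 369, r = 15);
translate([313, 15, 0]) cylinder(h = 369, r = 15);
translate([15, 318, 0]) cylinder(h = 369, r = 15);
translate([313, 318, 0]) cylinder(h = 369, r = 15);
translate([0, -4770, 0]) {
  cube([3100, 177, 2640]);
  translate([0, 4283, 0]) cube([3100, 177, 2640]);
  translate([0, 177, 0]) cube([177, 4106, 2640]);
  translate([2923, 177, 0]) cube([177, 4106, 2640]);
}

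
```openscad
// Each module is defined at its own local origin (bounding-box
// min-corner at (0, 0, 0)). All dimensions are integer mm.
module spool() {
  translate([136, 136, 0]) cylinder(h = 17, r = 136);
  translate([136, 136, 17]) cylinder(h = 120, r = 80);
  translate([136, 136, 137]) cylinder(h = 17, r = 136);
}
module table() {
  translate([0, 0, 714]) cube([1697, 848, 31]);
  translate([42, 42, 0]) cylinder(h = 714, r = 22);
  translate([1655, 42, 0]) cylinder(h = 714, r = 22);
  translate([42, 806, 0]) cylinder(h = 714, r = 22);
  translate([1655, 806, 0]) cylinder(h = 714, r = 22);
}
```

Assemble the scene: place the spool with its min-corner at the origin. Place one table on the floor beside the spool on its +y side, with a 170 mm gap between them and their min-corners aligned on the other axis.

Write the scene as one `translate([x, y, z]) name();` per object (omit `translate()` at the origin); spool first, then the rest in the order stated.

spool();
translate([0, 442, 0]) table();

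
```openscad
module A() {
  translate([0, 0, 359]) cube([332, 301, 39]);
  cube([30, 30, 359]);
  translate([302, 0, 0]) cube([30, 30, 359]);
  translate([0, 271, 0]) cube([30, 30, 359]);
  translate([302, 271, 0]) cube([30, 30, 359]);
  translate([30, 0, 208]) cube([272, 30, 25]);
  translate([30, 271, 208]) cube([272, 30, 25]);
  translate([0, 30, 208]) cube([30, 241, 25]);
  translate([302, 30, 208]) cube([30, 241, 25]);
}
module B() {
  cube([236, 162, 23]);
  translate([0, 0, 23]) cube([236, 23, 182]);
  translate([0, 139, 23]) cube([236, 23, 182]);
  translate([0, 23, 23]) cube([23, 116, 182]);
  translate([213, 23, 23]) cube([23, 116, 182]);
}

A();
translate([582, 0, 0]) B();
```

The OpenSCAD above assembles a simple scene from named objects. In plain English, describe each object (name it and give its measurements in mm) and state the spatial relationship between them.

A is a four-legged stool. The seat is 332×301 mm, 39 mm thick, top at z = 398 mm. It stands on four square legs, each 30×30 mm in cross-section, from z = 0 to the seat underside, each flush with a corner of the seat. Four stretchers, 30 mm wide and 25 mm tall, connect adjacent legs with their undersides at z = 208 mm, each running between the inner faces of the legs it joins and aligned with the legs' outer faces on the other axis.

B is an open storage box with external size 236×162×205 mm and wall thickness 23 mm (the base is also 23 mm thick). The base covers the whole footprint; the four walls stand on the base, with the y-facing walls full-width and the x-facing walls fitting between their inner faces.

The open box is on the floor beside the stool on its +x side.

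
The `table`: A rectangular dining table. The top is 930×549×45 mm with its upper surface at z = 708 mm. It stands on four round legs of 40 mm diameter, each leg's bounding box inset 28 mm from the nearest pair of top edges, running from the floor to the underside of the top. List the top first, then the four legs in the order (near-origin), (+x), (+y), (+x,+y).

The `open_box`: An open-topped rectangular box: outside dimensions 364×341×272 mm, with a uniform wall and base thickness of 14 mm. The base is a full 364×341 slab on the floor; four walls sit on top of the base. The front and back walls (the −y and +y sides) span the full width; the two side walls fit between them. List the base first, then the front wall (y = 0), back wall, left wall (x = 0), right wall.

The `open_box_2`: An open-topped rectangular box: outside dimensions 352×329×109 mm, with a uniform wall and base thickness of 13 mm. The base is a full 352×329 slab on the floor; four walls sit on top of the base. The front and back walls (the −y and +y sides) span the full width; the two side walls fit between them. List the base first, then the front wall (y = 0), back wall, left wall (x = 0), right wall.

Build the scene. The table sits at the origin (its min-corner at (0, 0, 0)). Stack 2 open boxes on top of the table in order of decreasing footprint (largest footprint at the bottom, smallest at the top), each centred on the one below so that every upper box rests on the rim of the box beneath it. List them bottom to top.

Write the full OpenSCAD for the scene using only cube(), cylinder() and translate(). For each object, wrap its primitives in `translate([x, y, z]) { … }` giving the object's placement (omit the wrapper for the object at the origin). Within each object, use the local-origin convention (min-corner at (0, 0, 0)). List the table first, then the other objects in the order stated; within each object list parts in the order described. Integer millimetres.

translate([0, 0, 663]) cube([930, 549, 45]);
translate([48, 48, 0]) cylinder(h = 663, r = 20);
translate([882, 48, 0]) cylinder(h = 663, r = 20);
translate([48, 501, 0]) cylinder(h = 663, r = 20);
translate([882, 501, 0]) cylinder(h = 663, r = 20);
translate([283, 104, 708]) {
  cube([364, 341, 14]);
  translate([0, 0, 14]) cube([364, 14, 258]);
  translate([0, 327, 14]) cube([364, 14, 258]);
  translate([0, 14, 14]) cube([14, 313, 258]);
  translate([350, 14, 14]) cube([14, 313, 258]);
}
translate([289, 110, 980]) {
  cube([352, 329, 13]);
  translate([0, 0, 13]) cube([352, 13, 96]);
  translate([0, 316, 13]) cube([352, 13, 96]);
  translate([0, 13, 13]) cube([13, 303, 96]);
  translate([339, 13, 13]) cube([13, 303, 96]);
}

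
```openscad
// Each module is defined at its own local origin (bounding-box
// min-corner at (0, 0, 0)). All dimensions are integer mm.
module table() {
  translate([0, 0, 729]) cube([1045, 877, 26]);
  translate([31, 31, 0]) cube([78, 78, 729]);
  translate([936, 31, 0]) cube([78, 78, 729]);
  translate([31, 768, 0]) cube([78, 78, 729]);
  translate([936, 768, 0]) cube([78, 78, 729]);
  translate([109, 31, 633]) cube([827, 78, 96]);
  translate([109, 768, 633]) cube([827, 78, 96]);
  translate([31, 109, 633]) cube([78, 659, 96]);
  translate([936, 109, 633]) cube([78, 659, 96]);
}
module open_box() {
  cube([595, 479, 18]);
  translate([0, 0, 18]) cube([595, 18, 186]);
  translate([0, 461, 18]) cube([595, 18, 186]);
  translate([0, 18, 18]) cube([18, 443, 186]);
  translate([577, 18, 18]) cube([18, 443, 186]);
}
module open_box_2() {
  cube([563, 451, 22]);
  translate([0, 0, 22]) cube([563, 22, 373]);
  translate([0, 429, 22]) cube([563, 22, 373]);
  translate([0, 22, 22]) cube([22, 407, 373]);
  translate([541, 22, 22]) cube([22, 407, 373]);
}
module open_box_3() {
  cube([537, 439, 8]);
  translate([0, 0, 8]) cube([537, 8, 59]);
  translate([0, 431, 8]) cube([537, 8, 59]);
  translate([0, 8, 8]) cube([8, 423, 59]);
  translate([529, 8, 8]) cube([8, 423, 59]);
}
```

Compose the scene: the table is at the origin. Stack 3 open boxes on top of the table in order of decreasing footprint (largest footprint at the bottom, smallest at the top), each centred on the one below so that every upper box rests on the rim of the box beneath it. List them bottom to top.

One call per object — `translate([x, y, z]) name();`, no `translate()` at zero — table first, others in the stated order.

table();
translate([225, 199, 755]) open_box();
translate([241, 213, 959]) open_box_2();
translate([254, 219, 1354]) open_box_3();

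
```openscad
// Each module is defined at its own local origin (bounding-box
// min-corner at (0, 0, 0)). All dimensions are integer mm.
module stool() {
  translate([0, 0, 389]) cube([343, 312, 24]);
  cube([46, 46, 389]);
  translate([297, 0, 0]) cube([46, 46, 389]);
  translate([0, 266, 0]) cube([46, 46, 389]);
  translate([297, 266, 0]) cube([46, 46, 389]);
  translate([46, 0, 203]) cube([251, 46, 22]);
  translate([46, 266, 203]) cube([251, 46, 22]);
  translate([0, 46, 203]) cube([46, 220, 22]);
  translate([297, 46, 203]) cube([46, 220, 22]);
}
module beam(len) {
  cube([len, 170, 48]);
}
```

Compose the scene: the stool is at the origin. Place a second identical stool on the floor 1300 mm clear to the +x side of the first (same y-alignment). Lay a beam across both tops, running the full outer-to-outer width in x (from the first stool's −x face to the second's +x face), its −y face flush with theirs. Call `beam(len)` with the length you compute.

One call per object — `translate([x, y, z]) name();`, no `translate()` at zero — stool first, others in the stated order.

stool();
translate([1643, 0, 0]) stool();
translate([0, 0, 413]) beam(1986);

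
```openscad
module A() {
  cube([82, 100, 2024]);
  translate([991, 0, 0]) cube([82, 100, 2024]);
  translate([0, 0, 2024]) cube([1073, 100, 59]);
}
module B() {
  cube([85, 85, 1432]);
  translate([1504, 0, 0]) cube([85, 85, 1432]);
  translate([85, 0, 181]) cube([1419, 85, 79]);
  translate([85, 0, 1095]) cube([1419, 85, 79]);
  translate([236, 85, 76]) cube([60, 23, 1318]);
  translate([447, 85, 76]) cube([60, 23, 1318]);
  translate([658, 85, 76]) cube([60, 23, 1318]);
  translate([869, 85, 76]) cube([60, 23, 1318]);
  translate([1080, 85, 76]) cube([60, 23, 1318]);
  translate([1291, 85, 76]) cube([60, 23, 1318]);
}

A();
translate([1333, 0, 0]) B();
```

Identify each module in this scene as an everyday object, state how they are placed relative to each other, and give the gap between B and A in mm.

A is a door frame. B is a fence section. The fence section is on the floor beside the door frame on its +x side. The gap between the fence section and the door frame is 260 mm.

The fence section's nearest face is 260 mm from the door frame's +x face.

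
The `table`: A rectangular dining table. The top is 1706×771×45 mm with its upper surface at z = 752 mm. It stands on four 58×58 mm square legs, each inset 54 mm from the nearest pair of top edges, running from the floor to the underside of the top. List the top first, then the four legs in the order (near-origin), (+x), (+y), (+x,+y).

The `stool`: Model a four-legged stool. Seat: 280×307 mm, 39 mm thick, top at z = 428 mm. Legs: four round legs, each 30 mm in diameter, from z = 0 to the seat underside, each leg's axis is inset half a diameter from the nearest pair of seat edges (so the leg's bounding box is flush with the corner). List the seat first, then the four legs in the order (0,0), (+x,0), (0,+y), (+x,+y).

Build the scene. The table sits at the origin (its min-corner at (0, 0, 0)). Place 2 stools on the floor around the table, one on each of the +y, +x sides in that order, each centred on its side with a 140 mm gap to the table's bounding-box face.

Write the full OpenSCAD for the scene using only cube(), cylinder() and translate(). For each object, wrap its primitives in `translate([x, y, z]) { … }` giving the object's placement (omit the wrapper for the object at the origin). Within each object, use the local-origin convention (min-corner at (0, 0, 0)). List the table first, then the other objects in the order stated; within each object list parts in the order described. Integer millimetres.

translate([0, 0, 707]) cube([1706, 771, 45]);
translate([54, 54, 0]) cube([58, 58, 707]);
translate([1594, 54, 0]) cube([58, 58, 707]);
translate([54, 659, 0]) cube([58, 58, 707]);
translate([1594, 659, 0]) cube([58, 58, 707]);
translate([713, 911, 0]) {
  translate([0, 0, 389]) cube([280, 307, 39]);
  translate([15, 15, 0]) cylinder(h = 389, r = 15);
  translate([265, 15, 0]) cylinder(h = 389, r = 15);
  translate([15, 292, 0]) cylinder(h = 389, r = 15);
  translate([265, 292, 0]) cylinder(h = 389, r = 15);
}
translate([1846, 232, 0]) {
  translate([0, 0, 389]) cube([280, 307, 39]);
  translate([15, 15, 0]) cylinder(h = 389, r = 15);
  translate([265, 15, 0]) cylinder(h = 389, r = 15);
  translate([15, 292, 0]) cylinder(h = 389, r = 15);
  translate([265, 292, 0]) cylinder(h = 389, r = 15);
}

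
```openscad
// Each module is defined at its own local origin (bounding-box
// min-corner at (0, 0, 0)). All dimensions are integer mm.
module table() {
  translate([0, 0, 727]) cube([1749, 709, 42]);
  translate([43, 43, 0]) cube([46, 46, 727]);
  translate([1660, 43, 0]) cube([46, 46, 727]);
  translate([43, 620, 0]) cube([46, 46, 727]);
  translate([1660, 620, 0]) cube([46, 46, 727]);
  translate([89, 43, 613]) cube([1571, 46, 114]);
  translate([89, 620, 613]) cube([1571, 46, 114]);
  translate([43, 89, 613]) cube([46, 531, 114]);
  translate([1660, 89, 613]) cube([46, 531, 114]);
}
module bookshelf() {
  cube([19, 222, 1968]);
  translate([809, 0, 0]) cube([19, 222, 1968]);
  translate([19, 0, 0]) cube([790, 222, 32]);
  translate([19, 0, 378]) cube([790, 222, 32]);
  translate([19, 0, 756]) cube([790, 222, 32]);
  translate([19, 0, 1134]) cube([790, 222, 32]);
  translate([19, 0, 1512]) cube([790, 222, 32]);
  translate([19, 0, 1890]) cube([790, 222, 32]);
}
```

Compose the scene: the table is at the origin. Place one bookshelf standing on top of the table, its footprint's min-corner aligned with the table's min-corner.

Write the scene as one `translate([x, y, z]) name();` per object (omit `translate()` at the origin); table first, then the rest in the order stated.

table();
translate([0, 0, 769]) bookshelf();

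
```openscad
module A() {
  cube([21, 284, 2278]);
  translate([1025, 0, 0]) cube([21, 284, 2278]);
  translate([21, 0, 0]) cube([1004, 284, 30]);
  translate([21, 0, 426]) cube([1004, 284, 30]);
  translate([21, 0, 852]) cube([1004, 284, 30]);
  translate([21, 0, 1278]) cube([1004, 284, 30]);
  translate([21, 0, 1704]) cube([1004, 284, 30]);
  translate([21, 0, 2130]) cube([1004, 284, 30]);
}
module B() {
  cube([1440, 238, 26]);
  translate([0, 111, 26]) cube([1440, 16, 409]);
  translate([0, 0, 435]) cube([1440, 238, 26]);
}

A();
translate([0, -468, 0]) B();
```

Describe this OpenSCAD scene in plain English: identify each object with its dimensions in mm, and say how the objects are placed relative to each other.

A is a bookshelf 1046 mm wide overall, 284 mm deep and 2278 mm tall. The two sides are 21 mm thick vertical panels. 6 horizontal shelves of 30 mm thickness span between the inner faces of the sides; the lowest shelf sits on the floor and shelves are stacked with a clear vertical gap of 396 mm between each pair.

B is an I-beam lying along x, 1440 mm long. Overall section height 461 mm. Two flanges 238 mm wide (y) and 26 mm thick, one on the floor and one at the top; a web 16 mm thick runs between them, centred on the flange width.

The I-beam is on the floor beside the bookshelf on its −y side.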